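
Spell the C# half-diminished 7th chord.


Step by step:
Half-diminished 7th chord = root + minor 3rd + diminished 5th + minor 7th
Seventh chords stack in thirds, so the letter names are C-E-G-B
Root: C#
Minor 3rd above C#: E
Diminished 5th above C#: G
Minor 7th above C#: B
Chord = C# E G B


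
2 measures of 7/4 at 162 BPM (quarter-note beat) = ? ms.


Working:
Quarter-note beat duration = 60000 / 162 ms
Beats per measure (7/4) = 7
One measure = 7 × 60000 / 162 = 420000 / 162 ms
2 measures = 2 × 420000 / 162 = 840000 / 162
= 5185.2 ms


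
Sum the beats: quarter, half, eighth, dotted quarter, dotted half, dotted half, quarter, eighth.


Beat values:
  quarter = 1 beat
  half = 2 beats
  eighth = 0.5 beats
  dotted quarter = 1.5 beats
  dotted half = 3 beats
  dotted half = 3 beats
  quarter = 1 beat
  eighth = 0.5 beats
Sum = 1 + 2 + 0.5 + 1.5 + 3 + 3 + 1 + 0.5
= 12.5 beats


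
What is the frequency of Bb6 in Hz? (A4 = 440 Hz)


Step by step:
f = 440 × 2^(n/12) where n = semitones from A4
Bb6: 25 semitones from A4
f = 440 × 2^(25/12)
f = 1864.66 Hz


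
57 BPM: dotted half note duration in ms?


Working:
One quarter-note beat = 60000 / BPM = 60000 / 57 ms
Dotted half note = 3 × quarter note
Duration = 3 × 60000 / 57 = 180000 / 57
= 3157.9 ms


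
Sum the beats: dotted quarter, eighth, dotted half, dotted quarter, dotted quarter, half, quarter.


Beat values:
  dotted quarter = 1.5 beats
  eighth = 0.5 beats
  dotted half = 3 beats
  dotted quarter = 1.5 beats
  dotted quarter = 1.5 beats
  half = 2 beats
  quarter = 1 beat
Sum = 1.5 + 0.5 + 3 + 1.5 + 1.5 + 2 + 1
= 11 beats


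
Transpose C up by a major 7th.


Working:
major 7th: 7 letter names, 11 semitones
Letter: C + 6 → B
Pitch: C + 11 semitones, spelled as a B → B
= B


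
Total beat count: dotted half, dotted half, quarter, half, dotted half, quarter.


Step by step:
Beat values:
  dotted half = 3 beats
  dotted half = 3 beats
  quarter = 1 beat
  half = 2 beats
  dotted half = 3 beats
  quarter = 1 beat
Sum = 3 + 3 + 1 + 2 + 3 + 1
= 13 beats


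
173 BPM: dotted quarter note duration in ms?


Step by step:
One quarter-note beat = 60000 / BPM = 60000 / 173 ms
Dotted quarter note = 3/2 × quarter note
Duration = 3/2 × 60000 / 173 = 90000 / 173
= 520.2 ms


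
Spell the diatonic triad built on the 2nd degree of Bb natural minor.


Step by step:
Bb natural minor scale: Bb C Db Eb F Gb Ab
Diatonic triad on degree 2 stacks scale notes 2, 4, 6: C Eb Gb
C→Eb = 3 semitones; C→Gb = 6 semitones → diminished triad
= C Eb Gb (diminished)


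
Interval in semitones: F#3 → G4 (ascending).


Absolute semitone position = octave×12 + chromatic position
F#3: 3×12 + 6 = 42
G4: 4×12 + 7 = 55
Difference = 55 - 42 = 13
= 13 semitones


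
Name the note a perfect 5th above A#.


A 5th spans 5 letter names, so from A we land on E
A perfect 5th = 7 semitones above A#
Spell E at that pitch: E#
= E#


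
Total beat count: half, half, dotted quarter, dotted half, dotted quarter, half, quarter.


Step by step:
Beat values:
  half = 2 beats
  half = 2 beats
  dotted quarter = 1.5 beats
  dotted half = 3 beats
  dotted quarter = 1.5 beats
  half = 2 beats
  quarter = 1 beat
Sum = 2 + 2 + 1.5 + 3 + 1.5 + 2 + 1
= 13 beats


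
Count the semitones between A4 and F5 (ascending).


Absolute semitone position = octave×12 + chromatic position
A4: 4×12 + 9 = 57
F5: 5×12 + 5 = 65
Difference = 65 - 57 = 8
= 8 semitones


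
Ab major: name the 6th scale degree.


Step by step:
Major scale pattern: W-W-H-W-W-W-H (2-2-1-2-2-2-1 semitones)
Starting from Ab:
  Ab + 2 semitones → Bb
  Bb + 2 semitones → C
  C + 1 semitone → Db
  Db + 2 semitones → Eb
  Eb + 2 semitones → F
  F + 2 semitones → G
  G + 1 semitone → Ab
Scale: Ab Bb C Db Eb F G
Degree 6 = F


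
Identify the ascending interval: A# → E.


Letter names: A → E spans 5 letter names → a 5th
Semitones: A# → E = 6 half-steps
A 5th of 6 semitones is a diminished 5th
= diminished 5th


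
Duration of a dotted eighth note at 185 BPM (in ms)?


Step by step:
One quarter-note beat = 60000 / BPM = 60000 / 185 ms
Dotted eighth note = 3/4 × quarter note
Duration = 3/4 × 60000 / 185 = 45000 / 185
= 243.2 ms


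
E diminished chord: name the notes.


Diminished triad = root + minor 3rd (3 semitones) + diminished 5th (6 semitones)
A triad on E stacks thirds, so the chord tones use letter names E-G-B
Root: E
Minor 3rd above E: G
Diminished 5th above E: Bb
Chord = E G Bb


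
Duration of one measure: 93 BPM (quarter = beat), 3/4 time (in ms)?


Solution.
Quarter-note beat duration = 60000 / 93 ms
Beats per measure (3/4) = 3
One measure = 3 × 60000 / 93 = 180000 / 93 ms
= 1935.5 ms


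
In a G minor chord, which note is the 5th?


Working:
Minor triad = root + minor 3rd (3 semitones) + perfect 5th (7 semitones)
A triad on G stacks thirds, so the chord tones use letter names G-B-D
Root: G
Minor 3rd above G: Bb
Perfect 5th above G: D
The 5th = D


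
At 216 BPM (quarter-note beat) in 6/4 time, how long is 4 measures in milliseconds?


Solution.
Quarter-note beat duration = 60000 / 216 ms
Beats per measure (6/4) = 6
One measure = 6 × 60000 / 216 = 360000 / 216 ms
4 measures = 4 × 360000 / 216 = 1440000 / 216
= 6666.7 ms


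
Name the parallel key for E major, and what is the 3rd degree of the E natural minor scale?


Parallel keys share the same tonic but differ in mode
E major → parallel is E minor
E natural minor scale: E F# G A B C D
= E minor; 3rd degree = G


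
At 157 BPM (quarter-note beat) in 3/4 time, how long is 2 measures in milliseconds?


Let's work it out.
Quarter-note beat duration = 60000 / 157 ms
Beats per measure (3/4) = 3
One measure = 3 × 60000 / 157 = 180000 / 157 ms
2 measures = 2 × 180000 / 157 = 360000 / 157
= 2293.0 ms


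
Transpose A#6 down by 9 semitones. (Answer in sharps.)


Let's work it out.
A#6: chromatic position 10 in octave 6 → absolute = 6×12 + 10 = 82
Transpose down 9: 82 - 9 = 73
73 = 6×12 + 1 → C# in octave 6
Result = C#6


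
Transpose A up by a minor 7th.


Solution.
minor 7th: 7 letter names, 10 semitones
Letter: A + 6 → G
Pitch: A + 10 semitones, spelled as a G → G
= G


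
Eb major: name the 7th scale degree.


Step by step:
Major scale pattern: W-W-H-W-W-W-H (2-2-1-2-2-2-1 semitones)
Starting from Eb:
  Eb + 2 semitones → F
  F + 2 semitones → G
  G + 1 semitone → Ab
  Ab + 2 semitones → Bb
  Bb + 2 semitones → C
  C + 2 semitones → D
  D + 1 semitone → Eb
Scale: Eb F G Ab Bb C D
Degree 7 = D


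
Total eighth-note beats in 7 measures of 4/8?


Step by step:
Time signature 4/8: the bottom number 8 means the eighth note gets one count
The top number 4 means 4 eighth-note beats per measure
Total = 4 × 7 measures
= 28 eighth-note beats


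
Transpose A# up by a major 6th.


Solution.
major 6th: 6 letter names, 9 semitones
Letter: A + 5 → F
Pitch: A# + 9 semitones, spelled as an F → F##
= F##


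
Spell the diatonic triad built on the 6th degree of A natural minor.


A natural minor scale: A B C D E F G
Diatonic triad on degree 6 stacks scale notes 6, 1, 3: F A C
F→A = 4 semitones; F→C = 7 semitones → major triad
= F A C (major)


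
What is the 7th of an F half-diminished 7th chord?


Step by step:
Half-diminished 7th chord = root + minor 3rd + diminished 5th + minor 7th
Seventh chords stack in thirds, so the letter names are F-A-C-E
Root: F
Minor 3rd above F: Ab
Diminished 5th above F: Cb
Minor 7th above F: Eb
The 7th = Eb


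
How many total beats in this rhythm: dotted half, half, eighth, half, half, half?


Let's work it out.
Beat values:
  dotted half = 3 beats
  half = 2 beats
  eighth = 0.5 beats
  half = 2 beats
  half = 2 beats
  half = 2 beats
Sum = 3 + 2 + 0.5 + 2 + 2 + 2
= 11.5 beats


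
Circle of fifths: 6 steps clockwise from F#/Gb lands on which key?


Step by step:
Each clockwise step on the circle of fifths moves up a perfect 5th
From F#/Gb: F#/Gb → Db → Ab → Eb → Bb → F → C
= C


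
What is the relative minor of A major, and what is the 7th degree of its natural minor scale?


Working:
The relative minor shares the major's key signature and starts on its 6th degree
6th degree = a major 6th above the tonic; a major 6th above A is F#
→ relative minor of A major is F# minor
F# natural minor scale: F# G# A B C# D E
= F# minor; 7th degree = E


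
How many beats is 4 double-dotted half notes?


Working:
Base half note = 2 beats
Dot 1 adds half the previous value: +1
Dot 2 adds half the previous value: +1/2
One double-dotted half = 2 + 1 + 1/2 = 7/2
4 of them = 4 × 7/2 = 14
= 14 beats


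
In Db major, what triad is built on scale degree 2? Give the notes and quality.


Solution.
Db major scale: Db Eb F Gb Ab Bb C
Diatonic triad on degree 2 stacks scale notes 2, 4, 6: Eb Gb Bb
Eb→Gb = 3 semitones; Eb→Bb = 7 semitones → minor triad
= Eb Gb Bb (minor)


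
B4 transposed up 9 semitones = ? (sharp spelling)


Solution.
B4: chromatic position 11 in octave 4 → absolute = 4×12 + 11 = 59
Transpose up 9: 59 + 9 = 68
68 = 5×12 + 8 → G# in octave 5
Result = G#5


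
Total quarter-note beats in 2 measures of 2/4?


Working:
Time signature 2/4: the bottom number 4 means the quarter note gets one count
The top number 2 means 2 quarter-note beats per measure
Total = 2 × 2 measures
= 4 quarter-note beats


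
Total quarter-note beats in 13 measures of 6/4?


Reasoning:
Time signature 6/4: the bottom number 4 means the quarter note gets one count
The top number 6 means 6 quarter-note beats per measure
Total = 6 × 13 measures
= 78 quarter-note beats


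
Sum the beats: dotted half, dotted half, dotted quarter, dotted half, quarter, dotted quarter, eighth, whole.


Let's work it out.
Beat values:
  dotted half = 3 beats
  dotted half = 3 beats
  dotted quarter = 1.5 beats
  dotted half = 3 beats
  quarter = 1 beat
  dotted quarter = 1.5 beats
  eighth = 0.5 beats
  whole = 4 beats
Sum = 3 + 3 + 1.5 + 3 + 1 + 1.5 + 0.5 + 4
= 17.5 beats


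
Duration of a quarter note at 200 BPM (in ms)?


Reasoning:
One quarter-note beat = 60000 / BPM = 60000 / 200 ms
Duration = 60000 / 200
= 300.0 ms


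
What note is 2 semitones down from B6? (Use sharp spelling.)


B6: chromatic position 11 in octave 6 → absolute = 6×12 + 11 = 83
Transpose down 2: 83 - 2 = 81
81 = 6×12 + 9 → A in octave 6
Result = A6


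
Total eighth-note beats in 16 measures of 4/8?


Working:
Time signature 4/8: the bottom number 8 means the eighth note gets one count
The top number 4 means 4 eighth-note beats per measure
Total = 4 × 16 measures
= 64 eighth-note beats


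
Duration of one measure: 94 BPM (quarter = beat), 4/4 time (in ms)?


Quarter-note beat duration = 60000 / 94 ms
Beats per measure (4/4) = 4
One measure = 4 × 60000 / 94 = 240000 / 94 ms
= 2553.2 ms


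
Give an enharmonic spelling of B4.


Solution.
Enharmonic notes sound the same pitch but are spelled with different letter names
B and A## name the same pitch class
= A##4


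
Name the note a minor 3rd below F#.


Let's work it out.
A 3rd spans 3 letter names, so from F we land on D
A minor 3rd = 3 semitones below F#
Spell D at that pitch: D#
= D#


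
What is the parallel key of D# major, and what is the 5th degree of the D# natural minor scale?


Working:
Parallel keys share the same tonic but differ in mode
D# major → parallel is D# minor
D# natural minor scale: D# E# F# G# A# B C#
= D# minor; 5th degree = A#


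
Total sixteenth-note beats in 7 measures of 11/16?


Time signature 11/16: the bottom number 16 means the sixteenth note gets one count
The top number 11 means 11 sixteenth-note beats per measure
Total = 11 × 7 measures
= 77 sixteenth-note beats


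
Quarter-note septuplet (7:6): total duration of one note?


Let's work it out.
Septuplet: 7 notes occupy the space of 6 quarter notes
Space = 6 × 1 = 6 beats
Each septuplet note = 6 / 7 = 6/7 beats
= 6/7 beats


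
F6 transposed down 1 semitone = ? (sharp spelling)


Working:
F6: chromatic position 5 in octave 6 → absolute = 6×12 + 5 = 77
Transpose down 1: 77 - 1 = 76
76 = 6×12 + 4 → E in octave 6
Result = E6


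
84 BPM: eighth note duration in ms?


Solution.
One quarter-note beat = 60000 / BPM = 60000 / 84 ms
Eighth note = 1/2 × quarter note
Duration = 1/2 × 60000 / 84 = 30000 / 84
= 357.1 ms


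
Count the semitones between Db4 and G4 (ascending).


Step by step:
Absolute semitone position = octave×12 + chromatic position
Db4: 4×12 + 1 = 49
G4: 4×12 + 7 = 55
Difference = 55 - 49 = 6
= 6 semitones


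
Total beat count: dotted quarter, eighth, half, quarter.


Beat values:
  dotted quarter = 1.5 beats
  eighth = 0.5 beats
  half = 2 beats
  quarter = 1 beat
Sum = 1.5 + 0.5 + 2 + 1
= 5 beats


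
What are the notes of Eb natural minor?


Natural minor scale pattern: W-H-W-W-H-W-W (2-1-2-2-1-2-2 semitones)
Starting from Eb:
  Eb + 2 semitones → F
  F + 1 semitone → Gb
  Gb + 2 semitones → Ab
  Ab + 2 semitones → Bb
  Bb + 1 semitone → Cb
  Cb + 2 semitones → Db
  Db + 2 semitones → Eb
Scale = Eb F Gb Ab Bb Cb Db


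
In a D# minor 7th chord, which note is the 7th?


Solution.
Minor 7th chord = root + minor 3rd + perfect 5th + minor 7th
Seventh chords stack in thirds, so the letter names are D-F-A-C
Root: D#
Minor 3rd above D#: F#
Perfect 5th above D#: A#
Minor 7th above D#: C#
The 7th = C#


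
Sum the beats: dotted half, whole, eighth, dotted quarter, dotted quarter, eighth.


Working:
Beat values:
  dotted half = 3 beats
  whole = 4 beats
  eighth = 0.5 beats
  dotted quarter = 1.5 beats
  dotted quarter = 1.5 beats
  eighth = 0.5 beats
Sum = 3 + 4 + 0.5 + 1.5 + 1.5 + 0.5
= 11 beats


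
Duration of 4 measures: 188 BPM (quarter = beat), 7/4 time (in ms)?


Solution.
Quarter-note beat duration = 60000 / 188 ms
Beats per measure (7/4) = 7
One measure = 7 × 60000 / 188 = 420000 / 188 ms
4 measures = 4 × 420000 / 188 = 1680000 / 188
= 8936.2 ms


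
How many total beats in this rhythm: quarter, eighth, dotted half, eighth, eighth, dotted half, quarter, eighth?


Beat values:
  quarter = 1 beat
  eighth = 0.5 beats
  dotted half = 3 beats
  eighth = 0.5 beats
  eighth = 0.5 beats
  dotted half = 3 beats
  quarter = 1 beat
  eighth = 0.5 beats
Sum = 1 + 0.5 + 3 + 0.5 + 0.5 + 3 + 1 + 0.5
= 10 beats


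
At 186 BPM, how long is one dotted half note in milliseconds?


Reasoning:
One quarter-note beat = 60000 / BPM = 60000 / 186 ms
Dotted half note = 3 × quarter note
Duration = 3 × 60000 / 186 = 180000 / 186
= 967.7 ms


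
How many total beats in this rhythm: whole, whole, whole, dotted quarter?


Beat values:
  whole = 4 beats
  whole = 4 beats
  whole = 4 beats
  dotted quarter = 1.5 beats
Sum = 4 + 4 + 4 + 1.5
= 13.5 beats


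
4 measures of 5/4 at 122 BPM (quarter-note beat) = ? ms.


Quarter-note beat duration = 60000 / 122 ms
Beats per measure (5/4) = 5
One measure = 5 × 60000 / 122 = 300000 / 122 ms
4 measures = 4 × 300000 / 122 = 1200000 / 122
= 9836.1 ms


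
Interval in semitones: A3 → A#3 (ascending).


Solution.
Absolute semitone position = octave×12 + chromatic position
A3: 3×12 + 9 = 45
A#3: 3×12 + 10 = 46
Difference = 46 - 45 = 1
= 1 semitone


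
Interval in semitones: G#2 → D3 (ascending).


Reasoning:
Absolute semitone position = octave×12 + chromatic position
G#2: 2×12 + 8 = 32
D3: 3×12 + 2 = 38
Difference = 38 - 32 = 6
= 6 semitones


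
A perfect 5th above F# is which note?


Step by step:
A 5th spans 5 letter names, so from F we land on C
A perfect 5th = 7 semitones above F#
Spell C at that pitch: C#
= C#


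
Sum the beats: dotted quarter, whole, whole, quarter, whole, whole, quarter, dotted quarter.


Beat values:
  dotted quarter = 1.5 beats
  whole = 4 beats
  whole = 4 beats
  quarter = 1 beat
  whole = 4 beats
  whole = 4 beats
  quarter = 1 beat
  dotted quarter = 1.5 beats
Sum = 1.5 + 4 + 4 + 1 + 4 + 4 + 1 + 1.5
= 21 beats


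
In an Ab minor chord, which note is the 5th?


Minor triad = root + minor 3rd (3 semitones) + perfect 5th (7 semitones)
A triad on Ab stacks thirds, so the chord tones use letter names A-C-E
Root: Ab
Minor 3rd above Ab: Cb
Perfect 5th above Ab: Eb
The 5th = Eb


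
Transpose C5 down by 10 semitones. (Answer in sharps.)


Step by step:
C5: chromatic position 0 in octave 5 → absolute = 5×12 + 0 = 60
Transpose down 10: 60 - 10 = 50
50 = 4×12 + 2 → D in octave 4
Result = D4


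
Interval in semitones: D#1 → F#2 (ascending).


Absolute semitone position = octave×12 + chromatic position
D#1: 1×12 + 3 = 15
F#2: 2×12 + 6 = 30
Difference = 30 - 15 = 15
= 15 semitones


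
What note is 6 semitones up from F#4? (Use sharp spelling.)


F#4: chromatic position 6 in octave 4 → absolute = 4×12 + 6 = 54
Transpose up 6: 54 + 6 = 60
60 = 5×12 + 0 → C in octave 5
Result = C5


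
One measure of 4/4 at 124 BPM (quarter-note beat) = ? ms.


Solution.
Quarter-note beat duration = 60000 / 124 ms
Beats per measure (4/4) = 4
One measure = 4 × 60000 / 124 = 240000 / 124 ms
= 1935.5 ms


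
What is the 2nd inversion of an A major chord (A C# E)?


Step by step:
Root position: A C# E
2nd inversion: move root and 3rd up an octave
Bass note: E
Notes (bottom to top) = E A C#


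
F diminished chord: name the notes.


Diminished triad = root + minor 3rd (3 semitones) + diminished 5th (6 semitones)
A triad on F stacks thirds, so the chord tones use letter names F-A-C
Root: F
Minor 3rd above F: Ab
Diminished 5th above F: Cb
Chord = F Ab Cb


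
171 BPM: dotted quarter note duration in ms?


One quarter-note beat = 60000 / BPM = 60000 / 171 ms
Dotted quarter note = 3/2 × quarter note
Duration = 3/2 × 60000 / 171 = 90000 / 171
= 526.3 ms


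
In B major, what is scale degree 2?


Step by step:
Major scale pattern: W-W-H-W-W-W-H (2-2-1-2-2-2-1 semitones)
Starting from B:
  B + 2 semitones → C#
  C# + 2 semitones → D#
  D# + 1 semitone → E
  E + 2 semitones → F#
  F# + 2 semitones → G#
  G# + 2 semitones → A#
  A# + 1 semitone → B
Scale: B C# D# E F# G# A#
Degree 2 = C#


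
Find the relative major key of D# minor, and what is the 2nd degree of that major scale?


Step by step:
The relative major shares the key signature and is a minor 3rd above the minor tonic
A minor 3rd above D# is F#
→ relative major of D# minor is F# major
F# major scale: F# G# A# B C# D# E#
= F# major; 2nd degree = G#


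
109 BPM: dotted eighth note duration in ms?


One quarter-note beat = 60000 / BPM = 60000 / 109 ms
Dotted eighth note = 3/4 × quarter note
Duration = 3/4 × 60000 / 109 = 45000 / 109
= 412.8 ms


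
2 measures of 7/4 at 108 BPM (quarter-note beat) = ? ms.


Step by step:
Quarter-note beat duration = 60000 / 108 ms
Beats per measure (7/4) = 7
One measure = 7 × 60000 / 108 = 420000 / 108 ms
2 measures = 2 × 420000 / 108 = 840000 / 108
= 7777.8 ms


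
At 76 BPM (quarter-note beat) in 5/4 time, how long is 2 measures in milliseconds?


Quarter-note beat duration = 60000 / 76 ms
Beats per measure (5/4) = 5
One measure = 5 × 60000 / 76 = 300000 / 76 ms
2 measures = 2 × 300000 / 76 = 600000 / 76
= 7894.7 ms


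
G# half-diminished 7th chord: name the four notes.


Solution.
Half-diminished 7th chord = root + minor 3rd + diminished 5th + minor 7th
Seventh chords stack in thirds, so the letter names are G-B-D-F
Root: G#
Minor 3rd above G#: B
Diminished 5th above G#: D
Minor 7th above G#: F#
Chord = G# B D F#


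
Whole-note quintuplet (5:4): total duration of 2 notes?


Solution.
Quintuplet: 5 notes occupy the space of 4 whole notes
Space = 4 × 4 = 16 beats
Each quintuplet note = 16 / 5 = 16/5 beats
2 notes = 2 × 16/5 = 32/5
= 32/5 beats


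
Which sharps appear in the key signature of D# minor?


Solution.
Sharp minor keys follow the circle of fifths: A(0), E(1), B(2), F#(3), C#(4), G#(5), D#(6), A#(7)
D# minor has 6 sharps
Order of sharps: F# C# G# D# A# E# B# → first 6: F#, C#, G#, D#, A#, E#
= F#, C#, G#, D#, A#, E#


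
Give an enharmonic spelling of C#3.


Step by step:
Enharmonic notes sound the same pitch but are spelled with different letter names
C# and Db name the same pitch class
= Db3


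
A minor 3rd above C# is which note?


Reasoning:
A 3rd spans 3 letter names, so from C we land on E
A minor 3rd = 3 semitones above C#
Spell E at that pitch: E
= E


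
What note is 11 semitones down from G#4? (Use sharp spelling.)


G#4: chromatic position 8 in octave 4 → absolute = 4×12 + 8 = 56
Transpose down 11: 56 - 11 = 45
45 = 3×12 + 9 → A in octave 3
Result = A3


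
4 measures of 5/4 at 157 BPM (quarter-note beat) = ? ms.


Working:
Quarter-note beat duration = 60000 / 157 ms
Beats per measure (5/4) = 5
One measure = 5 × 60000 / 157 = 300000 / 157 ms
4 measures = 4 × 300000 / 157 = 1200000 / 157
= 7643.3 ms


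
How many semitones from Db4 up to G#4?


Solution.
Absolute semitone position = octave×12 + chromatic position
Db4: 4×12 + 1 = 49
G#4: 4×12 + 8 = 56
Difference = 56 - 49 = 7
= 7 semitones


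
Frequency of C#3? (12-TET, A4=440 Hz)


Working:
f = 440 × 2^(n/12) where n = semitones from A4
C#3: -20 semitones from A4
f = 440 × 2^(-20/12)
f = 138.59 Hz


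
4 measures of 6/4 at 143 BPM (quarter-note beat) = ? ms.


Solution.
Quarter-note beat duration = 60000 / 143 ms
Beats per measure (6/4) = 6
One measure = 6 × 60000 / 143 = 360000 / 143 ms
4 measures = 4 × 360000 / 143 = 1440000 / 143
= 10069.9 ms


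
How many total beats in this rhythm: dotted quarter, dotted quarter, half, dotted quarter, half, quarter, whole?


Let's work it out.
Beat values:
  dotted quarter = 1.5 beats
  dotted quarter = 1.5 beats
  half = 2 beats
  dotted quarter = 1.5 beats
  half = 2 beats
  quarter = 1 beat
  whole = 4 beats
Sum = 1.5 + 1.5 + 2 + 1.5 + 2 + 1 + 4
= 13.5 beats


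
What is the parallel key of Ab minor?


Parallel keys share the same tonic but differ in mode
Ab minor → parallel is Ab major
= Ab major


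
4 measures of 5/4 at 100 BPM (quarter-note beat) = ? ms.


Step by step:
Quarter-note beat duration = 60000 / 100 ms
Beats per measure (5/4) = 5
One measure = 5 × 60000 / 100 = 300000 / 100 ms
4 measures = 4 × 300000 / 100 = 1200000 / 100
= 12000.0 ms


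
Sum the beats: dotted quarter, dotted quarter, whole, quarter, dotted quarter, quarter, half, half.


Solution.
Beat values:
  dotted quarter = 1.5 beats
  dotted quarter = 1.5 beats
  whole = 4 beats
  quarter = 1 beat
  dotted quarter = 1.5 beats
  quarter = 1 beat
  half = 2 beats
  half = 2 beats
Sum = 1.5 + 1.5 + 4 + 1 + 1.5 + 1 + 2 + 2
= 14.5 beats


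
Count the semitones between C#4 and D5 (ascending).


Absolute semitone position = octave×12 + chromatic position
C#4: 4×12 + 1 = 49
D5: 5×12 + 2 = 62
Difference = 62 - 49 = 13
= 13 semitones


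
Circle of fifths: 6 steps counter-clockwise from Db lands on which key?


Reasoning:
Each counter-clockwise step moves down a perfect 5th (= up a perfect 4th)
From Db: Db → F#/Gb → B → E → A → D → G
= G


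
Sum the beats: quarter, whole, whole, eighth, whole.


Reasoning:
Beat values:
  quarter = 1 beat
  whole = 4 beats
  whole = 4 beats
  eighth = 0.5 beats
  whole = 4 beats
Sum = 1 + 4 + 4 + 0.5 + 4
= 13.5 beats


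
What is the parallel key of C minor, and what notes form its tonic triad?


Solution.
Parallel keys share the same tonic but differ in mode
C minor → parallel is C major
Tonic triad of C major = C E G
= C major; triad = C E G


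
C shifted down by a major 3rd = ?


major 3rd: 3 letter names, 4 semitones
Letter: C - 2 → A
Pitch: C - 4 semitones, spelled as an A → Ab
= Ab


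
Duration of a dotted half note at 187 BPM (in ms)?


Reasoning:
One quarter-note beat = 60000 / BPM = 60000 / 187 ms
Dotted half note = 3 × quarter note
Duration = 3 × 60000 / 187 = 180000 / 187
= 962.6 ms


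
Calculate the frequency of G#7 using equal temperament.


Let's work it out.
f = 440 × 2^(n/12) where n = semitones from A4
G#7: 35 semitones from A4
f = 440 × 2^(35/12)
f = 3322.44 Hz


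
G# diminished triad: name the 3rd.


Diminished triad = root + minor 3rd (3 semitones) + diminished 5th (6 semitones)
A triad on G# stacks thirds, so the chord tones use letter names G-B-D
Root: G#
Minor 3rd above G#: B
Diminished 5th above G#: D
The 3rd = B


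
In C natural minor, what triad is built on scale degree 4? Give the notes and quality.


Let's work it out.
C natural minor scale: C D Eb F G Ab Bb
Diatonic triad on degree 4 stacks scale notes 4, 6, 1: F Ab C
F→Ab = 3 semitones; F→C = 7 semitones → minor triad
= F Ab C (minor)


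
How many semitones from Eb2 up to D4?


Working:
Absolute semitone position = octave×12 + chromatic position
Eb2: 2×12 + 3 = 27
D4: 4×12 + 2 = 50
Difference = 50 - 27 = 23
= 23 semitones


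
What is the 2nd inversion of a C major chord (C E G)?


Root position: C E G
2nd inversion: move root and 3rd up an octave
Bass note: G
Notes (bottom to top) = G C E


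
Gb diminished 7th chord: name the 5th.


Diminished 7th chord = root + minor 3rd + diminished 5th + diminished 7th
Seventh chords stack in thirds, so the letter names are G-B-D-F
Root: Gb
Minor 3rd above Gb: Bbb
Diminished 5th above Gb: Dbb
Diminished 7th above Gb: Fbb
The 5th = Dbb


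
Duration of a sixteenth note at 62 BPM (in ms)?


One quarter-note beat = 60000 / BPM = 60000 / 62 ms
Sixteenth note = 1/4 × quarter note
Duration = 1/4 × 60000 / 62 = 15000 / 62
= 241.9 ms


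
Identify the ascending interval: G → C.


Reasoning:
Letter names: G → C spans 4 letter names → a 4th
Semitones: G → C = 5 half-steps
A 4th of 5 semitones is a perfect 4th
= perfect 4th


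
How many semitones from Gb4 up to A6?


Reasoning:
Absolute semitone position = octave×12 + chromatic position
Gb4: 4×12 + 6 = 54
A6: 6×12 + 9 = 81
Difference = 81 - 54 = 27
= 27 semitones


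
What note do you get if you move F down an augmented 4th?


Working:
augmented 4th: 4 letter names, 6 semitones
Letter: F - 3 → C
Pitch: F - 6 semitones, spelled as a C → Cb
= Cb


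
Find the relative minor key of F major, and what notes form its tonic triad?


Let's work it out.
The relative minor shares the major's key signature and starts on its 6th degree
6th degree = a major 6th above the tonic; a major 6th above F is D
→ relative minor of F major is D minor
Tonic triad of D minor = root + minor 3rd + perfect 5th = D F A
= D minor; triad = D F A


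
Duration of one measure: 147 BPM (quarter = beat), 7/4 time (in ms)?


Quarter-note beat duration = 60000 / 147 ms
Beats per measure (7/4) = 7
One measure = 7 × 60000 / 147 = 420000 / 147 ms
= 2857.1 ms


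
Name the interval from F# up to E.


Reasoning:
Letter names: F → E spans 7 letter names → a 7th
Semitones: F# → E = 10 half-steps
A 7th of 10 semitones is a minor 7th
= minor 7th


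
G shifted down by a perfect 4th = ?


Solution.
perfect 4th: 4 letter names, 5 semitones
Letter: G - 3 → D
Pitch: G - 5 semitones, spelled as a D → D
= D


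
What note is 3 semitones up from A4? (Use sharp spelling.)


Working:
A4: chromatic position 9 in octave 4 → absolute = 4×12 + 9 = 57
Transpose up 3: 57 + 3 = 60
60 = 5×12 + 0 → C in octave 5
Result = C5


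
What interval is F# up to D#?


Solution.
Letter names: F → D spans 6 letter names → a 6th
Semitones: F# → D# = 9 half-steps
A 6th of 9 semitones is a major 6th
= major 6th


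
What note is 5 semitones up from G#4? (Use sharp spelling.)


G#4: chromatic position 8 in octave 4 → absolute = 4×12 + 8 = 56
Transpose up 5: 56 + 5 = 61
61 = 5×12 + 1 → C# in octave 5
Result = C#5


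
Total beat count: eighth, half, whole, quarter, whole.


Beat values:
  eighth = 0.5 beats
  half = 2 beats
  whole = 4 beats
  quarter = 1 beat
  whole = 4 beats
Sum = 0.5 + 2 + 4 + 1 + 4
= 11.5 beats


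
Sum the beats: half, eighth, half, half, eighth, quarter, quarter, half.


Beat values:
  half = 2 beats
  eighth = 0.5 beats
  half = 2 beats
  half = 2 beats
  eighth = 0.5 beats
  quarter = 1 beat
  quarter = 1 beat
  half = 2 beats
Sum = 2 + 0.5 + 2 + 2 + 0.5 + 1 + 1 + 2
= 11 beats


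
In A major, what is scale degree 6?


Step by step:
Major scale pattern: W-W-H-W-W-W-H (2-2-1-2-2-2-1 semitones)
Starting from A:
  A + 2 semitones → B
  B + 2 semitones → C#
  C# + 1 semitone → D
  D + 2 semitones → E
  E + 2 semitones → F#
  F# + 2 semitones → G#
  G# + 1 semitone → A
Scale: A B C# D E F# G#
Degree 6 = F#


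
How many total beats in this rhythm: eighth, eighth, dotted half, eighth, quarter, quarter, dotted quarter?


Step by step:
Beat values:
  eighth = 0.5 beats
  eighth = 0.5 beats
  dotted half = 3 beats
  eighth = 0.5 beats
  quarter = 1 beat
  quarter = 1 beat
  dotted quarter = 1.5 beats
Sum = 0.5 + 0.5 + 3 + 0.5 + 1 + 1 + 1.5
= 8 beats


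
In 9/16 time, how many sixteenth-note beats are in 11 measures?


Solution.
Time signature 9/16: the bottom number 16 means the sixteenth note gets one count
The top number 9 means 9 sixteenth-note beats per measure
Total = 9 × 11 measures
= 99 sixteenth-note beats


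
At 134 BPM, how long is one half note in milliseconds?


Step by step:
One quarter-note beat = 60000 / BPM = 60000 / 134 ms
Half note = 2 × quarter note
Duration = 2 × 60000 / 134 = 120000 / 134
= 895.5 ms


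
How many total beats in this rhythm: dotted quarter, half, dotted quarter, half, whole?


Beat values:
  dotted quarter = 1.5 beats
  half = 2 beats
  dotted quarter = 1.5 beats
  half = 2 beats
  whole = 4 beats
Sum = 1.5 + 2 + 1.5 + 2 + 4
= 11 beats


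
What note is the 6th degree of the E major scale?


Major scale pattern: W-W-H-W-W-W-H (2-2-1-2-2-2-1 semitones)
Starting from E:
  E + 2 semitones → F#
  F# + 2 semitones → G#
  G# + 1 semitone → A
  A + 2 semitones → B
  B + 2 semitones → C#
  C# + 2 semitones → D#
  D# + 1 semitone → E
Scale: E F# G# A B C# D#
Degree 6 = C#


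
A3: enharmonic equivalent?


Step by step:
Enharmonic notes sound the same pitch but are spelled with different letter names
A and G## name the same pitch class
= G##3


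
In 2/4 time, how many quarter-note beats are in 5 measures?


Let's work it out.
Time signature 2/4: the bottom number 4 means the quarter note gets one count
The top number 2 means 2 quarter-note beats per measure
Total = 2 × 5 measures
= 10 quarter-note beats


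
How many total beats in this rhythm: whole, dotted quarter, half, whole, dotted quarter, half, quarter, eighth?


Reasoning:
Beat values:
  whole = 4 beats
  dotted quarter = 1.5 beats
  half = 2 beats
  whole = 4 beats
  dotted quarter = 1.5 beats
  half = 2 beats
  quarter = 1 beat
  eighth = 0.5 beats
Sum = 4 + 1.5 + 2 + 4 + 1.5 + 2 + 1 + 0.5
= 16.5 beats


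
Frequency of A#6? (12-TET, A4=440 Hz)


f = 440 × 2^(n/12) where n = semitones from A4
A#6: 25 semitones from A4
f = 440 × 2^(25/12)
f = 1864.66 Hz


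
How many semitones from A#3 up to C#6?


Absolute semitone position = octave×12 + chromatic position
A#3: 3×12 + 10 = 46
C#6: 6×12 + 1 = 73
Difference = 73 - 46 = 27
= 27 semitones


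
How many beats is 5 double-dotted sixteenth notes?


Step by step:
Base sixteenth note = 1/4 beats
Dot 1 adds half the previous value: +1/8
Dot 2 adds half the previous value: +1/16
One double-dotted sixteenth = 1/4 + 1/8 + 1/16 = 7/16
5 of them = 5 × 7/16 = 35/16
= 35/16 beats


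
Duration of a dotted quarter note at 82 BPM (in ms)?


Let's work it out.
One quarter-note beat = 60000 / BPM = 60000 / 82 ms
Dotted quarter note = 3/2 × quarter note
Duration = 3/2 × 60000 / 82 = 90000 / 82
= 1097.6 ms


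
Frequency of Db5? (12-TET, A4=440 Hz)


f = 440 × 2^(n/12) where n = semitones from A4
Db5: 4 semitones from A4
f = 440 × 2^(4/12)
f = 554.37 Hz


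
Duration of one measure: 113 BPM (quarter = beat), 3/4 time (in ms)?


Step by step:
Quarter-note beat duration = 60000 / 113 ms
Beats per measure (3/4) = 3
One measure = 3 × 60000 / 113 = 180000 / 113 ms
= 1592.9 ms


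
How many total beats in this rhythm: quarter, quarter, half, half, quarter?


Beat values:
  quarter = 1 beat
  quarter = 1 beat
  half = 2 beats
  half = 2 beats
  quarter = 1 beat
Sum = 1 + 1 + 2 + 2 + 1
= 7 beats


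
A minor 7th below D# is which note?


Working:
A 7th spans 7 letter names, so from D we land on E
A minor 7th = 10 semitones below D#
Spell E at that pitch: E#
= E#


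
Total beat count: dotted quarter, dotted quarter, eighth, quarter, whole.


Solution.
Beat values:
  dotted quarter = 1.5 beats
  dotted quarter = 1.5 beats
  eighth = 0.5 beats
  quarter = 1 beat
  whole = 4 beats
Sum = 1.5 + 1.5 + 0.5 + 1 + 4
= 8.5 beats


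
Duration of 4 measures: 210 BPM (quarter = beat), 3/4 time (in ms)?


Quarter-note beat duration = 60000 / 210 ms
Beats per measure (3/4) = 3
One measure = 3 × 60000 / 210 = 180000 / 210 ms
4 measures = 4 × 180000 / 210 = 720000 / 210
= 3428.6 ms


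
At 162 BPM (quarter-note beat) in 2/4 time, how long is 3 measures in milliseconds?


Solution.
Quarter-note beat duration = 60000 / 162 ms
Beats per measure (2/4) = 2
One measure = 2 × 60000 / 162 = 120000 / 162 ms
3 measures = 3 × 120000 / 162 = 360000 / 162
= 2222.2 ms


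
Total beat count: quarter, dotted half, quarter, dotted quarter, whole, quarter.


Solution.
Beat values:
  quarter = 1 beat
  dotted half = 3 beats
  quarter = 1 beat
  dotted quarter = 1.5 beats
  whole = 4 beats
  quarter = 1 beat
Sum = 1 + 3 + 1 + 1.5 + 4 + 1
= 11.5 beats


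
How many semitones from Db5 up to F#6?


Step by step:
Absolute semitone position = octave×12 + chromatic position
Db5: 5×12 + 1 = 61
F#6: 6×12 + 6 = 78
Difference = 78 - 61 = 17
= 17 semitones


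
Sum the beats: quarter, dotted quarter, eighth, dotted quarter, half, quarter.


Solution.
Beat values:
  quarter = 1 beat
  dotted quarter = 1.5 beats
  eighth = 0.5 beats
  dotted quarter = 1.5 beats
  half = 2 beats
  quarter = 1 beat
Sum = 1 + 1.5 + 0.5 + 1.5 + 2 + 1
= 7.5 beats


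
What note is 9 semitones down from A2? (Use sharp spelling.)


Step by step:
A2: chromatic position 9 in octave 2 → absolute = 2×12 + 9 = 33
Transpose down 9: 33 - 9 = 24
24 = 2×12 + 0 → C in octave 2
Result = C2


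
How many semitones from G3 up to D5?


Solution.
Absolute semitone position = octave×12 + chromatic position
G3: 3×12 + 7 = 43
D5: 5×12 + 2 = 62
Difference = 62 - 43 = 19
= 19 semitones


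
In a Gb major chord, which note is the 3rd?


Major triad = root + major 3rd (4 semitones) + perfect 5th (7 semitones)
A triad on Gb stacks thirds, so the chord tones use letter names G-B-D
Root: Gb
Major 3rd above Gb: Bb
Perfect 5th above Gb: Db
The 3rd = Bb


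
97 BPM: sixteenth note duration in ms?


Step by step:
One quarter-note beat = 60000 / BPM = 60000 / 97 ms
Sixteenth note = 1/4 × quarter note
Duration = 1/4 × 60000 / 97 = 15000 / 97
= 154.6 ms


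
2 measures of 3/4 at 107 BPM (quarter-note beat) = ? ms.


Quarter-note beat duration = 60000 / 107 ms
Beats per measure (3/4) = 3
One measure = 3 × 60000 / 107 = 180000 / 107 ms
2 measures = 2 × 180000 / 107 = 360000 / 107
= 3364.5 ms


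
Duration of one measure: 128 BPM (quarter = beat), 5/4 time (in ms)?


Quarter-note beat duration = 60000 / 128 ms
Beats per measure (5/4) = 5
One measure = 5 × 60000 / 128 = 300000 / 128 ms
= 2343.8 ms


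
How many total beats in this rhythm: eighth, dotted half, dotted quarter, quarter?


Step by step:
Beat values:
  eighth = 0.5 beats
  dotted half = 3 beats
  dotted quarter = 1.5 beats
  quarter = 1 beat
Sum = 0.5 + 3 + 1.5 + 1
= 6 beats


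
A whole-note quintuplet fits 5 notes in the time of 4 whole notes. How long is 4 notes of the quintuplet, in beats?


Quintuplet: 5 notes occupy the space of 4 whole notes
Space = 4 × 4 = 16 beats
Each quintuplet note = 16 / 5 = 16/5 beats
4 notes = 4 × 16/5 = 64/5
= 64/5 beats


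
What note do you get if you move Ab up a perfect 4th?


perfect 4th: 4 letter names, 5 semitones
Letter: A + 3 → D
Pitch: Ab + 5 semitones, spelled as a D → Db
= Db


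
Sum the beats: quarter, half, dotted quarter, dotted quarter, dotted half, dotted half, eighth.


Working:
Beat values:
  quarter = 1 beat
  half = 2 beats
  dotted quarter = 1.5 beats
  dotted quarter = 1.5 beats
  dotted half = 3 beats
  dotted half = 3 beats
  eighth = 0.5 beats
Sum = 1 + 2 + 1.5 + 1.5 + 3 + 3 + 0.5
= 12.5 beats


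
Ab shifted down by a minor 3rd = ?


Step by step:
minor 3rd: 3 letter names, 3 semitones
Letter: A - 2 → F
Pitch: Ab - 3 semitones, spelled as an F → F
= F


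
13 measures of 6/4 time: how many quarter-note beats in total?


Step by step:
Time signature 6/4: the bottom number 4 means the quarter note gets one count
The top number 6 means 6 quarter-note beats per measure
Total = 6 × 13 measures
= 78 quarter-note beats


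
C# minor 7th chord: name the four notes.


Solution.
Minor 7th chord = root + minor 3rd + perfect 5th + minor 7th
Seventh chords stack in thirds, so the letter names are C-E-G-B
Root: C#
Minor 3rd above C#: E
Perfect 5th above C#: G#
Minor 7th above C#: B
Chord = C# E G# B


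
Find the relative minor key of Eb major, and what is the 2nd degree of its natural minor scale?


Let's work it out.
The relative minor shares the major's key signature and starts on its 6th degree
6th degree = a major 6th above the tonic; a major 6th above Eb is C
→ relative minor of Eb major is C minor
C natural minor scale: C D Eb F G Ab Bb
= C minor; 2nd degree = D


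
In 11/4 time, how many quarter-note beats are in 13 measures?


Let's work it out.
Time signature 11/4: the bottom number 4 means the quarter note gets one count
The top number 11 means 11 quarter-note beats per measure
Total = 11 × 13 measures
= 143 quarter-note beats


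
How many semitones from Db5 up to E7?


Let's work it out.
Absolute semitone position = octave×12 + chromatic position
Db5: 5×12 + 1 = 61
E7: 7×12 + 4 = 88
Difference = 88 - 61 = 27
= 27 semitones


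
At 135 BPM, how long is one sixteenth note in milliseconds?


Reasoning:
One quarter-note beat = 60000 / BPM = 60000 / 135 ms
Sixteenth note = 1/4 × quarter note
Duration = 1/4 × 60000 / 135 = 15000 / 135
= 111.1 ms


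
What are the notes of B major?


Reasoning:
Major scale pattern: W-W-H-W-W-W-H (2-2-1-2-2-2-1 semitones)
Starting from B:
  B + 2 semitones → C#
  C# + 2 semitones → D#
  D# + 1 semitone → E
  E + 2 semitones → F#
  F# + 2 semitones → G#
  G# + 2 semitones → A#
  A# + 1 semitone → B
Scale = B C# D# E F# G# A#


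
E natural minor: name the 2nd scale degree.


Working:
Natural minor scale pattern: W-H-W-W-H-W-W (2-1-2-2-1-2-2 semitones)
Starting from E:
  E + 2 semitones → F#
  F# + 1 semitone → G
  G + 2 semitones → A
  A + 2 semitones → B
  B + 1 semitone → C
  C + 2 semitones → D
  D + 2 semitones → E
Scale: E F# G A B C D
Degree 2 = F#


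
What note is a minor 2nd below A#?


Reasoning:
A 2nd spans 2 letter names, so from A we land on G
A minor 2nd = 1 semitone below A#
Spell G at that pitch: G##
= G##


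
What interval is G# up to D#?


Reasoning:
Letter names: G → D spans 5 letter names → a 5th
Semitones: G# → D# = 7 half-steps
A 5th of 7 semitones is a perfect 5th
= perfect 5th


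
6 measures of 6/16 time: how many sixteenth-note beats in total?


Reasoning:
Time signature 6/16: the bottom number 16 means the sixteenth note gets one count
The top number 6 means 6 sixteenth-note beats per measure
Total = 6 × 6 measures
= 36 sixteenth-note beats
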